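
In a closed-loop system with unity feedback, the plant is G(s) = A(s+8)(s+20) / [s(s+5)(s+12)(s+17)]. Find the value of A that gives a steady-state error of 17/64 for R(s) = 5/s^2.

120

G(s) has one factor of s in the denominator, so the system is type 1.
K_v = lim_{s→0} s·G(s) = A·8·20 / (5·12·17) = (8/51)·A.
e_ss = 5/K_v = 17/64 ⇒ K_v = 320/17 ⇒ A = (320/17)/(8/51) = 120.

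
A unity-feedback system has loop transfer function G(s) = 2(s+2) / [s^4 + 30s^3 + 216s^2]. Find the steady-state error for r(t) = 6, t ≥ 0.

The denominator has no term below 216s^2 — 2 poles at s=0, type 2.
K_p = ∞ for a type-2 system; e_ss to a step is zero.

0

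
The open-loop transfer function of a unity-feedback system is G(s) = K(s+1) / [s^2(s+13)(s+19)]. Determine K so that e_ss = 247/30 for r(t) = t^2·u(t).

G(s) has two factors of s in the denominator, so the system is type 2.
K_a = lim_{s→0} s^2·G(s) = K·1 / (13·19) = (1/247)·K.
e_ss = 2/K_a = 247/30 ⇒ K_a = 60/247 ⇒ K = (60/247)/(1/247) = 60.

60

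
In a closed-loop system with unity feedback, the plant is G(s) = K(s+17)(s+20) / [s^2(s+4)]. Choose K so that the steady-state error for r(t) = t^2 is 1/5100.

120

Two free integrators in G(s): this is a type 2 system.
K_a = lim_{s→0} s^2·G(s) = K·17·20 / (4) = 85·K.
e_ss = 2/K_a = 1/5100 ⇒ K_a = 10200 ⇒ K = 10200/85 = 120.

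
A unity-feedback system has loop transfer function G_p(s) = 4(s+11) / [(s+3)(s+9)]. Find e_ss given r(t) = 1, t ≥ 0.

27/71

G_p(s) has no factors of s in the denominator, so the system is type 0.
K_p = lim_{s→0} G_p(s) = 4·11 / (3·9) = 44/27.
e_ss = 1/(1 + K_p) = 1/(71/27) = 27/71.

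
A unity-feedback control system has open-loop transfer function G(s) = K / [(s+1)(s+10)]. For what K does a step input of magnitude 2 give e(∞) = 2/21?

No free integrators in G(s): this is a type 0 system.
K_p = lim_{s→0} G(s) = K / (1·10) = 0.1·K.
e_ss = 2/(1 + K_p) = 2/21 ⇒ 1 + 0.1·K = 21 ⇒ K = 200.

200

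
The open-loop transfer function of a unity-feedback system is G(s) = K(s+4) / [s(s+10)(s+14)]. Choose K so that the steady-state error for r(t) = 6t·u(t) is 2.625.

80

System type = 1 (one pole at s=0).
K_v = lim_{s→0} s·G(s) = K·4 / (10·14) = (1/35)·K.
e_ss = 6/K_v = 2.625 ⇒ K_v = 16/7 ⇒ K = (16/7)/(1/35) = 80.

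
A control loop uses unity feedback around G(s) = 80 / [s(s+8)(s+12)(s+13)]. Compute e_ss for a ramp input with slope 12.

G(s) has one factor of s in the denominator, so the system is type 1.
K_v = lim_{s→0} s·G(s) = 80 / (8·12·13) = 5/78.
e_ss = 12/K_v = 12/(5/78) = 187.2.

187.2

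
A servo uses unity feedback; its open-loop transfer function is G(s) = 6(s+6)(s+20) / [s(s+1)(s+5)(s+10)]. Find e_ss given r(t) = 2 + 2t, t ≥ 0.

One free integrator in G(s): this is a type 1 system. By superposition:
  • 2: tracked with zero error.
  • 2t: e_ss = 2/K_v with K_v=14.4 → 5/36.
Total e_ss = 5/36.

5/36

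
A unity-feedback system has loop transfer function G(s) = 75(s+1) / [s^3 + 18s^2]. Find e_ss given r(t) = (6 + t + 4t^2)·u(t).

1.92

The denominator has no term below 18s^2 — 2 poles at s=0, type 2. By superposition:
  • 6: tracked with zero error.
  • t: tracked with zero error.
  • 4t^2: e_ss = 8/K_a with K_a=25/6 → 1.92.
Total e_ss = 1.92.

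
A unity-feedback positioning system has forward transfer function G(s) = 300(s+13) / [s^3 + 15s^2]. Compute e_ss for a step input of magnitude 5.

0

Lowest-order denominator term is 15s^2, so the open loop has 2 poles at the origin → type 2 system.
K_p = ∞ for a type-2 system; e_ss to a step is zero.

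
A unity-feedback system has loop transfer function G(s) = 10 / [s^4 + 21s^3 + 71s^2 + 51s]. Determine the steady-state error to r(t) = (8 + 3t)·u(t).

15.3

Factoring s from the denominator leaves a polynomial with constant term 51, so the system is type 1. Treating each term separately:
  • 8: tracked with zero error.
  • 3t: e_ss = 3/K_v with K_v=10/51 → 15.3.
Total e_ss = 15.3.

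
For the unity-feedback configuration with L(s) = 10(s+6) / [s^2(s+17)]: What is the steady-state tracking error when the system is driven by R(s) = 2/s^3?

17/30

L(s) has two factors of s in the denominator, so the system is type 2.
K_a = lim_{s→0} s^2·L(s) = 10·6 / (17) = 60/17.
r(t) = t^2 gives R(s) = 2/s^3.
e_ss = 2/K_a = 2/(60/17) = 17/30.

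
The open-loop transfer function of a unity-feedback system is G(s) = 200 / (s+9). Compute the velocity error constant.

System type = 0 (no poles at s=0).
K_v = lim_{s→0} s·G(s) = 0 (the extra factor of s kills the finite limit).

0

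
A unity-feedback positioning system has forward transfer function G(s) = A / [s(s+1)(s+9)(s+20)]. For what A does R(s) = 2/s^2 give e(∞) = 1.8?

200

One free integrator in G(s): this is a type 1 system.
K_v = lim_{s→0} s·G(s) = A / (1·9·20) = (1/180)·A.
e_ss = 2/K_v = 1.8 ⇒ K_v = 10/9 ⇒ A = (10/9)/(1/180) = 200.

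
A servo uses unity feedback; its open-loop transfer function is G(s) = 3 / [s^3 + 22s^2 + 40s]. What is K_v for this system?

0.075

Lowest-order denominator term is 40s, so the open loop has 1 pole at the origin → type 1 system.
K_v = lim_{s→0} s·G(s) = 3 / 40 = 0.075.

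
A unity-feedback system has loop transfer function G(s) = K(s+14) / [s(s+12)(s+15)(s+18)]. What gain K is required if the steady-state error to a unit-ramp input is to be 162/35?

G(s) has one factor of s in the denominator, so the system is type 1.
K_v = lim_{s→0} s·G(s) = K·14 / (12·15·18) = (7/1620)·K.
e_ss = 1/K_v = 162/35 ⇒ K_v = 35/162 ⇒ K = (35/162)/(7/1620) = 50.

50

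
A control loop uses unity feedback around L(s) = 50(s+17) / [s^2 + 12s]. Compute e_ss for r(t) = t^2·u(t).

infinity

Factoring s from the denominator leaves a polynomial with constant term 12, so the system is type 1.
K_a = lim_{s→0} s^2·L(s) = 0; the steady-state error to this parabolic input grows without bound.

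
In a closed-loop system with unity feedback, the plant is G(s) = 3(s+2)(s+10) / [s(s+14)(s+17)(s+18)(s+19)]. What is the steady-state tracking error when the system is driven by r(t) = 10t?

System type = 1 (one pole at s=0).
K_v = lim_{s→0} s·G(s) = 3·2·10 / (14·17·18·19) = 5/6783.
e_ss = 10/K_v = 10/(5/6783) = 13566.

13566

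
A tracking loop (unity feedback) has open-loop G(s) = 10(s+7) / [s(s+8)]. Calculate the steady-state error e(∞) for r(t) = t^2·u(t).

One free integrator in G(s): this is a type 1 system.
For a type-1 system K_a = 0, so e_ss to a parabolic input is unbounded.

infinity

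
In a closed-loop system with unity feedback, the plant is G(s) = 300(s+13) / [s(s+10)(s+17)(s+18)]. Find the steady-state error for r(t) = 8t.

408/65

One free integrator in G(s): this is a type 1 system.
K_v = lim_{s→0} s·G(s) = 300·13 / (10·17·18) = 65/51.
e_ss = 8/K_v = 8/(65/51) = 408/65.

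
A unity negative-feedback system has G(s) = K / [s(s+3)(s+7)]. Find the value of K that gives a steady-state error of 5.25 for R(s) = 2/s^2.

The open loop has one pole at the origin → type 1 system.
K_v = lim_{s→0} s·G(s) = K / (3·7) = (1/21)·K.
e_ss = 2/K_v = 5.25 ⇒ K_v = 8/21 ⇒ K = (8/21)/(1/21) = 8.

8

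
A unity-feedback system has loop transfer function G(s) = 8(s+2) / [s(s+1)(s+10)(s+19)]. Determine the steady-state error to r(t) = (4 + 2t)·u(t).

23.75

System type = 1 (one pole at s=0). Treating each term separately:
  • 4: tracked with zero error.
  • 2t: e_ss = 2/K_v with K_v=8/95 → 23.75.
Total e_ss = 23.75.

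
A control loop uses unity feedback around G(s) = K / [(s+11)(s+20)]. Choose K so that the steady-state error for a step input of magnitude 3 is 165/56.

4

The open loop has no poles at the origin → type 0 system.
K_p = lim_{s→0} G(s) = K / (11·20) = (1/220)·K.
e_ss = 3/(1 + K_p) = 165/56 ⇒ 1 + (1/220)·K = 56/55 ⇒ K = 4.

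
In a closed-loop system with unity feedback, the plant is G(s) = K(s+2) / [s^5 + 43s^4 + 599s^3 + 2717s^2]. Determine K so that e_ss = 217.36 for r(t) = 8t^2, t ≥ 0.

Lowest-order denominator term is 2717s^2, so the open loop has 2 poles at the origin → type 2 system.
K_a = lim_{s→0} s^2·G(s) = K·2 / 2717 = (2/2717)·K.
e_ss = 16/K_a = 217.36 ⇒ K_a = 200/2717 ⇒ K = (200/2717)/(2/2717) = 100.

100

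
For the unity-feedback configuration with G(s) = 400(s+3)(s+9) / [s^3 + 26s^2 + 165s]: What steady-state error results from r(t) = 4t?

11/180

The denominator has no term below 165s — 1 pole at s=0, type 1.
K_v = lim_{s→0} s·G(s) = 400·3·9 / 165 = 720/11.
e_ss = 4/K_v = 4/(720/11) = 11/180.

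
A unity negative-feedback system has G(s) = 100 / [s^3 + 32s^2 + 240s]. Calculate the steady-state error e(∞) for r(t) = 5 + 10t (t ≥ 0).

24

Factoring s from the denominator leaves a polynomial with constant term 240, so the system is type 1. Treating each term separately:
  • 5: tracked with zero error.
  • 10t: e_ss = 10/K_v with K_v=5/12 → 24.
Total e_ss = 24.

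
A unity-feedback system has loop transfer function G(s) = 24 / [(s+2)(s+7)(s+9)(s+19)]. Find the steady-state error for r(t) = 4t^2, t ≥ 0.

infinity

The open loop has no poles at the origin → type 0 system.
K_a = lim_{s→0} s^2·G(s) = 0; the steady-state error to this parabolic input grows without bound.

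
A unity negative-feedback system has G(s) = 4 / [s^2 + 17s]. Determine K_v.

4/17

Factoring s from the denominator leaves a polynomial with constant term 17, so the system is type 1.
K_v = lim_{s→0} s·G(s) = 4 / 17 = 4/17.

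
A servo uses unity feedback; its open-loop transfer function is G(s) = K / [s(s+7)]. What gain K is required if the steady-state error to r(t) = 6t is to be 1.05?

The open loop has one pole at the origin → type 1 system.
K_v = lim_{s→0} s·G(s) = K / (7) = (1/7)·K.
e_ss = 6/K_v = 1.05 ⇒ K_v = 40/7 ⇒ K = (40/7)/(1/7) = 40.

40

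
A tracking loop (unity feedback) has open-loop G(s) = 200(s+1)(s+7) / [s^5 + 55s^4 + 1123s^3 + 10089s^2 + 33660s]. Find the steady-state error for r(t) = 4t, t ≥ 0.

The denominator has no term below 33660s — 1 pole at s=0, type 1.
K_v = lim_{s→0} s·G(s) = 200·1·7 / 33660 = 70/1683.
e_ss = 4/K_v = 4/(70/1683) = 3366/35.

3366/35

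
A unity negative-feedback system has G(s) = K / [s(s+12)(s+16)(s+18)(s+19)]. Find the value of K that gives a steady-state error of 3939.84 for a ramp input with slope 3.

50

G(s) has one factor of s in the denominator, so the system is type 1.
K_v = lim_{s→0} s·G(s) = K / (12·16·18·19) = (1/65664)·K.
e_ss = 3/K_v = 3939.84 ⇒ K_v = 25/32832 ⇒ K = (25/32832)/(1/65664) = 50.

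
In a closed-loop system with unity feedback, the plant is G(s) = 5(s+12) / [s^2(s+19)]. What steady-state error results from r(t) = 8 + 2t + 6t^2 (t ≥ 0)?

3.8

System type = 2 (two poles at s=0). Treating each term separately:
  • 8: tracked with zero error.
  • 2t: tracked with zero error.
  • 6t^2: e_ss = 12/K_a with K_a=60/19 → 3.8.
Total e_ss = 3.8.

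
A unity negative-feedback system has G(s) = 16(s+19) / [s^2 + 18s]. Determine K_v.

152/9

The denominator has no term below 18s — 1 pole at s=0, type 1.
K_v = lim_{s→0} s·G(s) = 16·19 / 18 = 152/9.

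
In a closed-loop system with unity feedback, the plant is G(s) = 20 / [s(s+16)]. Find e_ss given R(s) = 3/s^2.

2.4

G(s) has one factor of s in the denominator, so the system is type 1.
K_v = lim_{s→0} s·G(s) = 20 / (16) = 1.25.
e_ss = 3/K_v = 3/1.25 = 2.4.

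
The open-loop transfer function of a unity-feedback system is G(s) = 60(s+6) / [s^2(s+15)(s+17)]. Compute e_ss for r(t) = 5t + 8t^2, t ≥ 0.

G(s) has two factors of s in the denominator, so the system is type 2. Taking each input component in turn:
  • 5t: tracked with zero error.
  • 8t^2: e_ss = 16/K_a with K_a=24/17 → 34/3.
Total e_ss = 34/3.

34/3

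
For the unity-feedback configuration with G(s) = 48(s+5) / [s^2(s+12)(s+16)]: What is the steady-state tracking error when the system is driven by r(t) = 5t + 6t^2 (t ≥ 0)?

9.6

The open loop has two poles at the origin → type 2 system. Taking each input component in turn:
  • 5t: tracked with zero error.
  • 6t^2: e_ss = 12/K_a with K_a=1.25 → 9.6.
Total e_ss = 9.6.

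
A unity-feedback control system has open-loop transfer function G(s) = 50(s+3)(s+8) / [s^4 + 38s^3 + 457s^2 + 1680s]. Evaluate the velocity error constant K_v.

5/7

Factoring s from the denominator leaves a polynomial with constant term 1680, so the system is type 1.
K_v = lim_{s→0} s·G(s) = 50·3·8 / 1680 = 5/7.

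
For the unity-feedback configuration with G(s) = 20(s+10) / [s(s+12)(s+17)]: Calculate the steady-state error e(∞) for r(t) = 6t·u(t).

G(s) has one factor of s in the denominator, so the system is type 1.
K_v = lim_{s→0} s·G(s) = 20·10 / (12·17) = 50/51.
e_ss = 6/K_v = 6/(50/51) = 6.12.

6.12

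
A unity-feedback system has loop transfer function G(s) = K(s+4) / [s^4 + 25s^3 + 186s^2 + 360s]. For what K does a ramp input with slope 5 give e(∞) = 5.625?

The denominator has no term below 360s — 1 pole at s=0, type 1.
K_v = lim_{s→0} s·G(s) = K·4 / 360 = (1/90)·K.
e_ss = 5/K_v = 5.625 ⇒ K_v = 8/9 ⇒ K = (8/9)/(1/90) = 80.

80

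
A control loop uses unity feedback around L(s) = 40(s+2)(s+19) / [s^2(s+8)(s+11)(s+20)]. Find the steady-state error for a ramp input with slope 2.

0

System type = 2 (two poles at s=0).
K_v = ∞ for a type-2 system; e_ss to a ramp is zero.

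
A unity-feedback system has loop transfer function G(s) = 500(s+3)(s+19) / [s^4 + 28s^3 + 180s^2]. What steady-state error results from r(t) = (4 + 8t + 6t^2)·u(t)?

Lowest-order denominator term is 180s^2, so the open loop has 2 poles at the origin → type 2 system. Taking each input component in turn:
  • 4: tracked with zero error.
  • 8t: tracked with zero error.
  • 6t^2: e_ss = 12/K_a with K_a=475/3 → 36/475.
Total e_ss = 36/475.

36/475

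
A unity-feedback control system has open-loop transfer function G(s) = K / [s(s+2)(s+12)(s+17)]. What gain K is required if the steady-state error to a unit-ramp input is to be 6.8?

60

System type = 1 (one pole at s=0).
K_v = lim_{s→0} s·G(s) = K / (2·12·17) = (1/408)·K.
e_ss = 1/K_v = 6.8 ⇒ K_v = 5/34 ⇒ K = (5/34)/(1/408) = 60.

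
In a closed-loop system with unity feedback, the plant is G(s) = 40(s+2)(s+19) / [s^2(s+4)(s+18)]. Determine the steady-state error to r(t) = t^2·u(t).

9/95

Two free integrators in G(s): this is a type 2 system.
K_a = lim_{s→0} s^2·G(s) = 40·2·19 / (4·18) = 190/9.
r(t) = t^2 gives R(s) = 2/s^3.
e_ss = 2/K_a = 2/(190/9) = 9/95.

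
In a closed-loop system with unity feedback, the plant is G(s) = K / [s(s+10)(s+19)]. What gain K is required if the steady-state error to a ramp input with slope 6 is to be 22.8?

50

One free integrator in G(s): this is a type 1 system.
K_v = lim_{s→0} s·G(s) = K / (10·19) = (1/190)·K.
e_ss = 6/K_v = 22.8 ⇒ K_v = 5/19 ⇒ K = (5/19)/(1/190) = 50.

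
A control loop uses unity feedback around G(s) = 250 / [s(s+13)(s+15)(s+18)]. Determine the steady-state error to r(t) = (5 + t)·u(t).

System type = 1 (one pole at s=0). Taking each input component in turn:
  • 5: tracked with zero error.
  • t: e_ss = 1/K_v with K_v=25/351 → 14.04.
Total e_ss = 14.04.

14.04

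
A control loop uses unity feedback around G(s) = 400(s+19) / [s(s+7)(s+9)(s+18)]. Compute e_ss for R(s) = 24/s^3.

infinity

One free integrator in G(s): this is a type 1 system.
For a type-1 system K_a = 0, so e_ss to a parabolic input is unbounded.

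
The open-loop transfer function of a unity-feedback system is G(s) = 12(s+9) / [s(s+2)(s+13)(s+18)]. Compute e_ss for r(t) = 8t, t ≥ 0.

104/3

System type = 1 (one pole at s=0).
K_v = lim_{s→0} s·G(s) = 12·9 / (2·13·18) = 3/13.
e_ss = 8/K_v = 8/(3/13) = 104/3.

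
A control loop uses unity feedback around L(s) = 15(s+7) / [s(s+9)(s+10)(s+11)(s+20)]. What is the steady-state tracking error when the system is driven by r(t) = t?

1320/7

L(s) has one factor of s in the denominator, so the system is type 1.
K_v = lim_{s→0} s·L(s) = 15·7 / (9·10·11·20) = 7/1320.
e_ss = 1/K_v = 1/(7/1320) = 1320/7.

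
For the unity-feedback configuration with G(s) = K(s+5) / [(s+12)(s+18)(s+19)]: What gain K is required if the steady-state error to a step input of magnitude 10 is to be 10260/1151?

G(s) has no factors of s in the denominator, so the system is type 0.
K_p = lim_{s→0} G(s) = K·5 / (12·18·19) = (5/4104)·K.
e_ss = 10/(1 + K_p) = 10260/1151 ⇒ 1 + (5/4104)·K = 1151/1026 ⇒ K = 100.

100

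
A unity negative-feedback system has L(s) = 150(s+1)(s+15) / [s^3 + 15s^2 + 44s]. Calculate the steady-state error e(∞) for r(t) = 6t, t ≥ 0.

44/375

The denominator has no term below 44s — 1 pole at s=0, type 1.
K_v = lim_{s→0} s·L(s) = 150·1·15 / 44 = 1125/22.
e_ss = 6/K_v = 6/(1125/22) = 44/375.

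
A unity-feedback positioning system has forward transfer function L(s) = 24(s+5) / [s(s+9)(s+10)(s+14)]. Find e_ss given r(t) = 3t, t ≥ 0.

One free integrator in L(s): this is a type 1 system.
K_v = lim_{s→0} s·L(s) = 24·5 / (9·10·14) = 2/21.
e_ss = 3/K_v = 3/(2/21) = 31.5.

31.5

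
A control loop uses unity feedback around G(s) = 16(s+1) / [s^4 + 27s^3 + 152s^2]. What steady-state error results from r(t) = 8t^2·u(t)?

The denominator has no term below 152s^2 — 2 poles at s=0, type 2.
K_a = lim_{s→0} s^2·G(s) = 16·1 / 152 = 2/19.
r(t) = 8t^2 gives R(s) = 16/s^3.
e_ss = 16/K_a = 16/(2/19) = 152.

152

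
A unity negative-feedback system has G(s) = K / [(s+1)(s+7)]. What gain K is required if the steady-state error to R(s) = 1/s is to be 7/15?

G(s) has no factors of s in the denominator, so the system is type 0.
K_p = lim_{s→0} G(s) = K / (1·7) = (1/7)·K.
e_ss = 1/(1 + K_p) = 7/15 ⇒ 1 + (1/7)·K = 15/7 ⇒ K = 8.

8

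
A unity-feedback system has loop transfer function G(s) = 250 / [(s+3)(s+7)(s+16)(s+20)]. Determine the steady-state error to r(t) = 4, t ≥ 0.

System type = 0 (no poles at s=0).
K_p = lim_{s→0} G(s) = 250 / (3·7·16·20) = 25/672.
e_ss = 4/(1 + K_p) = 4/(697/672) = 2688/697.

2688/697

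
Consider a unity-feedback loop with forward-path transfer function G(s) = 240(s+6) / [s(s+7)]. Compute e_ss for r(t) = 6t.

7/240

G(s) has one factor of s in the denominator, so the system is type 1.
K_v = lim_{s→0} s·G(s) = 240·6 / (7) = 1440/7.
e_ss = 6/K_v = 6/(1440/7) = 7/240.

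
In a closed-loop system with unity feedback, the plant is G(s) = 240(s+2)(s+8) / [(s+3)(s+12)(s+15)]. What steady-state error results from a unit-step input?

No free integrators in G(s): this is a type 0 system.
K_p = lim_{s→0} G(s) = 240·2·8 / (3·12·15) = 64/9.
e_ss = 1/(1 + K_p) = 1/(73/9) = 9/73.

9/73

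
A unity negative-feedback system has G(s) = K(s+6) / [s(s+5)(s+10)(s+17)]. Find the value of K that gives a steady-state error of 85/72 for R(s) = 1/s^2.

System type = 1 (one pole at s=0).
K_v = lim_{s→0} s·G(s) = K·6 / (5·10·17) = (3/425)·K.
e_ss = 1/K_v = 85/72 ⇒ K_v = 72/85 ⇒ K = (72/85)/(3/425) = 120.

120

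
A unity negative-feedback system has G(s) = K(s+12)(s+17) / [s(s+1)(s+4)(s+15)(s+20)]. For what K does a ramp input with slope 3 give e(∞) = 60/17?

5

The open loop has one pole at the origin → type 1 system.
K_v = lim_{s→0} s·G(s) = K·12·17 / (1·4·15·20) = 0.17·K.
e_ss = 3/K_v = 60/17 ⇒ K_v = 0.85 ⇒ K = 0.85/0.17 = 5.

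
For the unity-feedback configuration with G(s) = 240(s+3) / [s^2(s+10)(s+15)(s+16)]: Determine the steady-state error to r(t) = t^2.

The open loop has two poles at the origin → type 2 system.
K_a = lim_{s→0} s^2·G(s) = 240·3 / (10·15·16) = 0.3.
r(t) = t^2 gives R(s) = 2/s^3.
e_ss = 2/K_a = 2/0.3 = 20/3.

20/3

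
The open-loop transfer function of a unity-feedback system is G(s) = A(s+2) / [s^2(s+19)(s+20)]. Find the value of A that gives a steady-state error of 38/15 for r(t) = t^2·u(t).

The open loop has two poles at the origin → type 2 system.
K_a = lim_{s→0} s^2·G(s) = A·2 / (19·20) = (1/190)·A.
e_ss = 2/K_a = 38/15 ⇒ K_a = 15/19 ⇒ A = (15/19)/(1/190) = 150.

150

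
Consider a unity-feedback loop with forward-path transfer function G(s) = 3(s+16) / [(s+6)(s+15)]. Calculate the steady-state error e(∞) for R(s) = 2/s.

No free integrators in G(s): this is a type 0 system.
K_p = lim_{s→0} G(s) = 3·16 / (6·15) = 8/15.
e_ss = 2/(1 + K_p) = 2/(23/15) = 30/23.

30/23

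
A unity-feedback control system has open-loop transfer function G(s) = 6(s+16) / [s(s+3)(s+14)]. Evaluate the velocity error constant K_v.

G(s) has one factor of s in the denominator, so the system is type 1.
K_v = lim_{s→0} s·G(s) = 6·16 / (3·14) = 16/7.

16/7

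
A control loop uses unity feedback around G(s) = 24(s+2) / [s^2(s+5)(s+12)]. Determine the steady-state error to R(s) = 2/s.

0

System type = 2 (two poles at s=0).
K_p = ∞ for a type-2 system; e_ss to a step is zero.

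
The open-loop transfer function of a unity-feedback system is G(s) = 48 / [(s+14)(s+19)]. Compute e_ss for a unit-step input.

133/157

G(s) has no factors of s in the denominator, so the system is type 0.
K_p = lim_{s→0} G(s) = 48 / (14·19) = 24/133.
e_ss = 1/(1 + K_p) = 1/(157/133) = 133/157.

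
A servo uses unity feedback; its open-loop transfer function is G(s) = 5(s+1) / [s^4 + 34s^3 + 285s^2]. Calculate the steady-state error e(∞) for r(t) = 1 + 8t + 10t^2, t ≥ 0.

1140

The denominator has no term below 285s^2 — 2 poles at s=0, type 2. Taking each input component in turn:
  • 1: tracked with zero error.
  • 8t: tracked with zero error.
  • 10t^2: e_ss = 20/K_a with K_a=1/57 → 1140.
Total e_ss = 1140.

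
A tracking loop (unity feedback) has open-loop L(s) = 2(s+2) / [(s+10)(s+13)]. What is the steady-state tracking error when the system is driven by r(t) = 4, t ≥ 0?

260/67

System type = 0 (no poles at s=0).
K_p = lim_{s→0} L(s) = 2·2 / (10·13) = 2/65.
e_ss = 4/(1 + K_p) = 4/(67/65) = 260/67.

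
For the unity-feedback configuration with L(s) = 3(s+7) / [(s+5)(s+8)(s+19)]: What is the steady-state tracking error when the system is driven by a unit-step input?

System type = 0 (no poles at s=0).
K_p = lim_{s→0} L(s) = 3·7 / (5·8·19) = 21/760.
e_ss = 1/(1 + K_p) = 1/(781/760) = 760/781.

760/781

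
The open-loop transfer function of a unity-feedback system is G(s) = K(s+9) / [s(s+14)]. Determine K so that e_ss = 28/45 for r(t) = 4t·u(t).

10

The open loop has one pole at the origin → type 1 system.
K_v = lim_{s→0} s·G(s) = K·9 / (14) = (9/14)·K.
e_ss = 4/K_v = 28/45 ⇒ K_v = 45/7 ⇒ K = (45/7)/(9/14) = 10.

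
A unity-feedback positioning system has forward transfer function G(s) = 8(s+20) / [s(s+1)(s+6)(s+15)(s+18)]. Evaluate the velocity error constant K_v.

System type = 1 (one pole at s=0).
K_v = lim_{s→0} s·G(s) = 8·20 / (1·6·15·18) = 8/81.

8/81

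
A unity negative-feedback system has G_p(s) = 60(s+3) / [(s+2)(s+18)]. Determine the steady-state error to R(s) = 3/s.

G_p(s) has no factors of s in the denominator, so the system is type 0.
K_p = lim_{s→0} G_p(s) = 60·3 / (2·18) = 5.
e_ss = 3/(1 + K_p) = 3/6 = 0.5.

0.5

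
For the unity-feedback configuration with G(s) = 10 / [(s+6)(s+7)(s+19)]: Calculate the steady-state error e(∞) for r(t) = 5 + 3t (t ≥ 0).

G(s) has no factors of s in the denominator, so the system is type 0. Treating each term separately:
  • 5: e_ss = 5/(1+K_p) with K_p=5/399 → 1995/404.
  • 3t: a type-0 system cannot track it, e_ss → ∞.
The unbounded component dominates.

infinity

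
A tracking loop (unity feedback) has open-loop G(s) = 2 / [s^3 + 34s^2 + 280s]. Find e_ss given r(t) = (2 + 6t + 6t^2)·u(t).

Lowest-order denominator term is 280s, so the open loop has 1 pole at the origin → type 1 system. Treating each term separately:
  • 2: tracked with zero error.
  • 6t: e_ss = 6/K_v with K_v=1/140 → 840.
  • 6t^2: a type-1 system cannot track it, e_ss → ∞.
The unbounded component dominates.

infinity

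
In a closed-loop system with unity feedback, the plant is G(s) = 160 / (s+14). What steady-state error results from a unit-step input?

The open loop has no poles at the origin → type 0 system.
K_p = lim_{s→0} G(s) = 160 / (14) = 80/7.
e_ss = 1/(1 + K_p) = 1/(87/7) = 7/87.

7/87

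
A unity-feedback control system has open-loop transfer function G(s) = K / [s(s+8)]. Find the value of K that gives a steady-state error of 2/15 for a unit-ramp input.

System type = 1 (one pole at s=0).
K_v = lim_{s→0} s·G(s) = K / (8) = 0.125·K.
e_ss = 1/K_v = 2/15 ⇒ K_v = 7.5 ⇒ K = 7.5/0.125 = 60.

60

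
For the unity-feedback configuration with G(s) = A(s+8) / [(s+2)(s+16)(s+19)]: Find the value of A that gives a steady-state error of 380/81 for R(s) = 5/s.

5

G(s) has no factors of s in the denominator, so the system is type 0.
K_p = lim_{s→0} G(s) = A·8 / (2·16·19) = (1/76)·A.
e_ss = 5/(1 + K_p) = 380/81 ⇒ 1 + (1/76)·A = 81/76 ⇒ A = 5.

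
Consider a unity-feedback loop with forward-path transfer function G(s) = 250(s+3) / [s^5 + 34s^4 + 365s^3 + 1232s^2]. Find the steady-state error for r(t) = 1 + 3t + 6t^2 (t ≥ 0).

19.712

Factoring s^2 from the denominator leaves a polynomial with constant term 1232, so the system is type 2. Treating each term separately:
  • 1: tracked with zero error.
  • 3t: tracked with zero error.
  • 6t^2: e_ss = 12/K_a with K_a=375/616 → 19.712.
Total e_ss = 19.712.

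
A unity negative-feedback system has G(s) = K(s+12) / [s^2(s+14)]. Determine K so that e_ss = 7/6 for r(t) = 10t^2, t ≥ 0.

System type = 2 (two poles at s=0).
K_a = lim_{s→0} s^2·G(s) = K·12 / (14) = (6/7)·K.
e_ss = 20/K_a = 7/6 ⇒ K_a = 120/7 ⇒ K = (120/7)/(6/7) = 20.

20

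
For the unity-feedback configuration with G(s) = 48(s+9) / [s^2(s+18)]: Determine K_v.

K_v = lim_{s→0} s·G(s); with 2 poles at the origin the limit diverges, so K_v = ∞.

infinity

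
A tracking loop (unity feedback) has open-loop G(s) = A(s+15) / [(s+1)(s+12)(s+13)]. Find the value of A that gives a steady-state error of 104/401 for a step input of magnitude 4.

G(s) has no factors of s in the denominator, so the system is type 0.
K_p = lim_{s→0} G(s) = A·15 / (1·12·13) = (5/52)·A.
e_ss = 4/(1 + K_p) = 104/401 ⇒ 1 + (5/52)·A = 401/26 ⇒ A = 150.

150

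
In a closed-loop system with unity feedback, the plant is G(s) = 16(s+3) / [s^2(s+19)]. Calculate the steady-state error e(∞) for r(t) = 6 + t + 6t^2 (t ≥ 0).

4.75

G(s) has two factors of s in the denominator, so the system is type 2. Treating each term separately:
  • 6: tracked with zero error.
  • t: tracked with zero error.
  • 6t^2: e_ss = 12/K_a with K_a=48/19 → 4.75.
Total e_ss = 4.75.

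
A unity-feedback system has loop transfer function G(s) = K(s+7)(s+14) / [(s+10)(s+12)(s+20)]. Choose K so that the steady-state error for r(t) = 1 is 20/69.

60

The open loop has no poles at the origin → type 0 system.
K_p = lim_{s→0} G(s) = K·7·14 / (10·12·20) = (49/1200)·K.
e_ss = 1/(1 + K_p) = 20/69 ⇒ 1 + (49/1200)·K = 3.45 ⇒ K = 60.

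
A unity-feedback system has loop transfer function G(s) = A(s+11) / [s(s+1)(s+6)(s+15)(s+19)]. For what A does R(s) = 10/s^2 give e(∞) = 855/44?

G(s) has one factor of s in the denominator, so the system is type 1.
K_v = lim_{s→0} s·G(s) = A·11 / (1·6·15·19) = (11/1710)·A.
e_ss = 10/K_v = 855/44 ⇒ K_v = 88/171 ⇒ A = (88/171)/(11/1710) = 80.

80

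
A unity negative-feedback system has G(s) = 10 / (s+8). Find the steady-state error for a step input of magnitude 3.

No free integrators in G(s): this is a type 0 system.
K_p = lim_{s→0} G(s) = 10 / (8) = 1.25.
e_ss = 3/(1 + K_p) = 3/2.25 = 4/3.

4/3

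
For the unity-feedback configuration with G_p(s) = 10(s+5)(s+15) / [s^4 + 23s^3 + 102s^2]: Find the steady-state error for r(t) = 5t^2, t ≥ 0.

1.36

Lowest-order denominator term is 102s^2, so the open loop has 2 poles at the origin → type 2 system.
K_a = lim_{s→0} s^2·G_p(s) = 10·5·15 / 102 = 125/17.
r(t) = 5t^2 gives R(s) = 10/s^3.
e_ss = 10/K_a = 10/(125/17) = 1.36.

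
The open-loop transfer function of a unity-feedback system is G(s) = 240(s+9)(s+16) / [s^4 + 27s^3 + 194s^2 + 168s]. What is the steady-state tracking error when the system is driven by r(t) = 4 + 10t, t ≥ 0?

7/144

Lowest-order denominator term is 168s, so the open loop has 1 pole at the origin → type 1 system. By superposition:
  • 4: tracked with zero error.
  • 10t: e_ss = 10/K_v with K_v=1440/7 → 7/144.
Total e_ss = 7/144.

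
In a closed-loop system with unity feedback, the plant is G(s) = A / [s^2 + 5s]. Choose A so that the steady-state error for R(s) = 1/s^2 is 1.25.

4

Factoring s from the denominator leaves a polynomial with constant term 5, so the system is type 1.
K_v = lim_{s→0} s·G(s) = A / 5 = 0.2·A.
e_ss = 1/K_v = 1.25 ⇒ K_v = 0.8 ⇒ A = 0.8/0.2 = 4.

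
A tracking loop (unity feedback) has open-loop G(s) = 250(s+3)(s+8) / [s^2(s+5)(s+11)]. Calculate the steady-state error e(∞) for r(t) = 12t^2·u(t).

0.22

System type = 2 (two poles at s=0).
K_a = lim_{s→0} s^2·G(s) = 250·3·8 / (5·11) = 1200/11.
r(t) = 12t^2 gives R(s) = 24/s^3.
e_ss = 24/K_a = 24/(1200/11) = 0.22.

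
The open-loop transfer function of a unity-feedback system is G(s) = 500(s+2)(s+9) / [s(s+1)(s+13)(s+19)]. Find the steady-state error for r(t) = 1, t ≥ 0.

0

The open loop has one pole at the origin → type 1 system.
A type-1 system has K_p = ∞, so it tracks a step input with zero steady-state error.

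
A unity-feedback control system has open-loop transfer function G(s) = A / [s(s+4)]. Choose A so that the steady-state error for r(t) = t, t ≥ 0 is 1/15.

System type = 1 (one pole at s=0).
K_v = lim_{s→0} s·G(s) = A / (4) = 0.25·A.
e_ss = 1/K_v = 1/15 ⇒ K_v = 15 ⇒ A = 15/0.25 = 60.

60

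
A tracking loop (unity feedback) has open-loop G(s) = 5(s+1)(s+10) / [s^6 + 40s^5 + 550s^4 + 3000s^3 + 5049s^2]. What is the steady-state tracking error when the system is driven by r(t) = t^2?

201.96

Lowest-order denominator term is 5049s^2, so the open loop has 2 poles at the origin → type 2 system.
K_a = lim_{s→0} s^2·G(s) = 5·1·10 / 5049 = 50/5049.
r(t) = t^2 gives R(s) = 2/s^3.
e_ss = 2/K_a = 2/(50/5049) = 201.96.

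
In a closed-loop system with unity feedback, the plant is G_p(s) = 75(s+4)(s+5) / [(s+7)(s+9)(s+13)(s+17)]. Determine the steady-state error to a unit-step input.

4641/5141

System type = 0 (no poles at s=0).
K_p = lim_{s→0} G_p(s) = 75·4·5 / (7·9·13·17) = 500/4641.
e_ss = 1/(1 + K_p) = 1/(5141/4641) = 4641/5141.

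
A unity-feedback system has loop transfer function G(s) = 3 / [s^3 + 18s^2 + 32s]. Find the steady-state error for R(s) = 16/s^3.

infinity

The denominator has no term below 32s — 1 pole at s=0, type 1.
For a type-1 system K_a = 0, so e_ss to a parabolic input is unbounded.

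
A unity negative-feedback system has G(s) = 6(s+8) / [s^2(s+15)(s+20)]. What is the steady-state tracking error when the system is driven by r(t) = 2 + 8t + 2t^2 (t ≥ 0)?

The open loop has two poles at the origin → type 2 system. By superposition:
  • 2: tracked with zero error.
  • 8t: tracked with zero error.
  • 2t^2: e_ss = 4/K_a with K_a=0.16 → 25.
Total e_ss = 25.

25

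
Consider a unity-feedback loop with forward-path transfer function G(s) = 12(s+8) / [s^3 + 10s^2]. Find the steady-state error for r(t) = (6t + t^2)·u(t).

5/24

Lowest-order denominator term is 10s^2, so the open loop has 2 poles at the origin → type 2 system. Taking each input component in turn:
  • 6t: tracked with zero error.
  • t^2: e_ss = 2/K_a with K_a=9.6 → 5/24.
Total e_ss = 5/24.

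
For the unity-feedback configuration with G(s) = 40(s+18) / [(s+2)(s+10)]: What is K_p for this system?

36

The open loop has no poles at the origin → type 0 system.
K_p = lim_{s→0} G(s) = 40·18 / (2·10) = 36.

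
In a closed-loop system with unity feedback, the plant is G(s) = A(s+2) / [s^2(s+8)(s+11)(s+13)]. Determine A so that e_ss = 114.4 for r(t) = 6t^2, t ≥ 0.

System type = 2 (two poles at s=0).
K_a = lim_{s→0} s^2·G(s) = A·2 / (8·11·13) = (1/572)·A.
e_ss = 12/K_a = 114.4 ⇒ K_a = 15/143 ⇒ A = (15/143)/(1/572) = 60.

60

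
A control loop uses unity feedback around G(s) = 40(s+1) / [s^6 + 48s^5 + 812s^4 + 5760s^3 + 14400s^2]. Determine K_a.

1/360

Factoring s^2 from the denominator leaves a polynomial with constant term 14400, so the system is type 2.
K_a = lim_{s→0} s^2·G(s) = 40·1 / 14400 = 1/360.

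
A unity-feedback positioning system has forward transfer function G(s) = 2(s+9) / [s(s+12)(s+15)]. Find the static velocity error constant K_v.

The open loop has one pole at the origin → type 1 system.
K_v = lim_{s→0} s·G(s) = 2·9 / (12·15) = 0.1.

0.1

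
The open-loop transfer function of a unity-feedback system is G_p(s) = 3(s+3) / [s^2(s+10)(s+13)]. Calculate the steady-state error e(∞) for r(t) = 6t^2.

520/3

Two free integrators in G_p(s): this is a type 2 system.
K_a = lim_{s→0} s^2·G_p(s) = 3·3 / (10·13) = 9/130.
r(t) = 6t^2 gives R(s) = 12/s^3.
e_ss = 12/K_a = 12/(9/130) = 520/3.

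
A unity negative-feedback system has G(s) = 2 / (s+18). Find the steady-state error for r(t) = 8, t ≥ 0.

The open loop has no poles at the origin → type 0 system.
K_p = lim_{s→0} G(s) = 2 / (18) = 1/9.
e_ss = 8/(1 + K_p) = 8/(10/9) = 7.2.

7.2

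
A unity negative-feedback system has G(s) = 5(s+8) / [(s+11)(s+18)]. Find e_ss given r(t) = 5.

495/119

System type = 0 (no poles at s=0).
K_p = lim_{s→0} G(s) = 5·8 / (11·18) = 20/99.
e_ss = 5/(1 + K_p) = 5/(119/99) = 495/119.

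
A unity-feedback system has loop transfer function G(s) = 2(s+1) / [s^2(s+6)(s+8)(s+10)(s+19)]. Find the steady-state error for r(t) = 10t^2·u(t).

91200

Two free integrators in G(s): this is a type 2 system.
K_a = lim_{s→0} s^2·G(s) = 2·1 / (6·8·10·19) = 1/4560.
r(t) = 10t^2 gives R(s) = 20/s^3.
e_ss = 20/K_a = 20/(1/4560) = 91200.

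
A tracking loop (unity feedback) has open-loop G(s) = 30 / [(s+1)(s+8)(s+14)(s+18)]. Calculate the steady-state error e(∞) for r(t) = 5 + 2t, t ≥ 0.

infinity

G(s) has no factors of s in the denominator, so the system is type 0. By superposition:
  • 5: e_ss = 5/(1+K_p) with K_p=5/336 → 1680/341.
  • 2t: a type-0 system cannot track it, e_ss → ∞.
The unbounded component dominates.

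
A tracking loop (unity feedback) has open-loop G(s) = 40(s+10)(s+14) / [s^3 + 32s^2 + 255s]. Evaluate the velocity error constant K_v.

The denominator has no term below 255s — 1 pole at s=0, type 1.
K_v = lim_{s→0} s·G(s) = 40·10·14 / 255 = 1120/51.

1120/51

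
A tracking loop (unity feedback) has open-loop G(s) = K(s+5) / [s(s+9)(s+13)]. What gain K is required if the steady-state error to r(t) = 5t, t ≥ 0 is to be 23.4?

5

One free integrator in G(s): this is a type 1 system.
K_v = lim_{s→0} s·G(s) = K·5 / (9·13) = (5/117)·K.
e_ss = 5/K_v = 23.4 ⇒ K_v = 25/117 ⇒ K = (25/117)/(5/117) = 5.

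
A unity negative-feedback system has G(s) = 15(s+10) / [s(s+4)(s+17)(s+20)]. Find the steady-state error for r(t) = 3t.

G(s) has one factor of s in the denominator, so the system is type 1.
K_v = lim_{s→0} s·G(s) = 15·10 / (4·17·20) = 15/136.
e_ss = 3/K_v = 3/(15/136) = 27.2.

27.2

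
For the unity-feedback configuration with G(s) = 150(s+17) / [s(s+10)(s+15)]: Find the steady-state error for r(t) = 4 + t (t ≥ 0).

G(s) has one factor of s in the denominator, so the system is type 1. Treating each term separately:
  • 4: tracked with zero error.
  • t: e_ss = 1/K_v with K_v=17 → 1/17.
Total e_ss = 1/17.

1/17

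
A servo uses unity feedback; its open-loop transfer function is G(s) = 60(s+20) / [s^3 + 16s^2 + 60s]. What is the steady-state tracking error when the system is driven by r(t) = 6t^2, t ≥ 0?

infinity

Factoring s from the denominator leaves a polynomial with constant term 60, so the system is type 1.
K_a = lim_{s→0} s^2·G(s) = 0; the steady-state error to this parabolic input grows without bound.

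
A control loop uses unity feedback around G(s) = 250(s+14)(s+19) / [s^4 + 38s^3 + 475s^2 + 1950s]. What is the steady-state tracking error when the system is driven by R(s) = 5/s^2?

Lowest-order denominator term is 1950s, so the open loop has 1 pole at the origin → type 1 system.
K_v = lim_{s→0} s·G(s) = 250·14·19 / 1950 = 1330/39.
e_ss = 5/K_v = 5/(1330/39) = 39/266.

39/266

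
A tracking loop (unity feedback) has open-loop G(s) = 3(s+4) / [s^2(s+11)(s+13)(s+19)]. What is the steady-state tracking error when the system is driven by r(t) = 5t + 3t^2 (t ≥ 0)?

The open loop has two poles at the origin → type 2 system. Taking each input component in turn:
  • 5t: tracked with zero error.
  • 3t^2: e_ss = 6/K_a with K_a=12/2717 → 1358.5.
Total e_ss = 1358.5.

1358.5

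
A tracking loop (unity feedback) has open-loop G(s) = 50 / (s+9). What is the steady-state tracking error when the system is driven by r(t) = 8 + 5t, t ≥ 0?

infinity

No free integrators in G(s): this is a type 0 system. By superposition:
  • 8: e_ss = 8/(1+K_p) with K_p=50/9 → 72/59.
  • 5t: a type-0 system cannot track it, e_ss → ∞.
The unbounded component dominates.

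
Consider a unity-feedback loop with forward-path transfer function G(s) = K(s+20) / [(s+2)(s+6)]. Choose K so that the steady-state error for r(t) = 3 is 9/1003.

G(s) has no factors of s in the denominator, so the system is type 0.
K_p = lim_{s→0} G(s) = K·20 / (2·6) = (5/3)·K.
e_ss = 3/(1 + K_p) = 9/1003 ⇒ 1 + (5/3)·K = 1003/3 ⇒ K = 200.

200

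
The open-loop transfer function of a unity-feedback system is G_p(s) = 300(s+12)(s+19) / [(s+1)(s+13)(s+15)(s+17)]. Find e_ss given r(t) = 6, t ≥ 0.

The open loop has no poles at the origin → type 0 system.
K_p = lim_{s→0} G_p(s) = 300·12·19 / (1·13·15·17) = 4560/221.
e_ss = 6/(1 + K_p) = 6/(4781/221) = 1326/4781.

1326/4781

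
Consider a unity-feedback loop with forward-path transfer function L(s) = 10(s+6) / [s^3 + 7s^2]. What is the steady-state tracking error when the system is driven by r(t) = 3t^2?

Factoring s^2 from the denominator leaves a polynomial with constant term 7, so the system is type 2.
K_a = lim_{s→0} s^2·L(s) = 10·6 / 7 = 60/7.
r(t) = 3t^2 gives R(s) = 6/s^3.
e_ss = 6/K_a = 6/(60/7) = 0.7.

0.7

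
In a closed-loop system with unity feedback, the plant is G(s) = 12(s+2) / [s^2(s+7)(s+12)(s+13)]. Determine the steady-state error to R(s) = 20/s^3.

The open loop has two poles at the origin → type 2 system.
K_a = lim_{s→0} s^2·G(s) = 12·2 / (7·12·13) = 2/91.
r(t) = 10t^2 gives R(s) = 20/s^3.
e_ss = 20/K_a = 20/(2/91) = 910.

910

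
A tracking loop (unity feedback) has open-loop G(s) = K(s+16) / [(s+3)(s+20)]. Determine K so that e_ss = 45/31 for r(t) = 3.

System type = 0 (no poles at s=0).
K_p = lim_{s→0} G(s) = K·16 / (3·20) = (4/15)·K.
e_ss = 3/(1 + K_p) = 45/31 ⇒ 1 + (4/15)·K = 31/15 ⇒ K = 4.

4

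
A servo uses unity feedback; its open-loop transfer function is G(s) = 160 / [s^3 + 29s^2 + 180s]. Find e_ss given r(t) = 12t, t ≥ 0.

13.5

Factoring s from the denominator leaves a polynomial with constant term 180, so the system is type 1.
K_v = lim_{s→0} s·G(s) = 160 / 180 = 8/9.
e_ss = 12/K_v = 12/(8/9) = 13.5.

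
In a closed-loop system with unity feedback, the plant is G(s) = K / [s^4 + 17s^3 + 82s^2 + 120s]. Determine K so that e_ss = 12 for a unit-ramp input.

Factoring s from the denominator leaves a polynomial with constant term 120, so the system is type 1.
K_v = lim_{s→0} s·G(s) = K / 120 = (1/120)·K.
e_ss = 1/K_v = 12 ⇒ K_v = 1/12 ⇒ K = (1/12)/(1/120) = 10.

10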